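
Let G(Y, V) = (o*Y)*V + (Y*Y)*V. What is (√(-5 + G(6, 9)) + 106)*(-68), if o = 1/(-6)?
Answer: -7208 - 68*√310 ≈ -8405.3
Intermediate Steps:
o = -⅙ ≈ -0.16667
G(Y, V) = V*Y² - V*Y/6 (G(Y, V) = (-Y/6)*V + (Y*Y)*V = -V*Y/6 + Y²*V = -V*Y/6 + V*Y² = V*Y² - V*Y/6)
(√(-5 + G(6, 9)) + 106)*(-68) = (√(-5 + (⅙)*9*6*(-1 + 6*6)) + 106)*(-68) = (√(-5 + (⅙)*9*6*(-1 + 36)) + 106)*(-68) = (√(-5 + (⅙)*9*6*35) + 106)*(-68) = (√(-5 + 315) + 106)*(-68) = (√310 + 106)*(-68) = (106 + √310)*(-68) = -7208 - 68*√310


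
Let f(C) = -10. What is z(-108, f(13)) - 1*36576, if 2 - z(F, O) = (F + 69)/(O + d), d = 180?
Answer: -6217541/170 ≈ -36574.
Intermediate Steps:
z(F, O) = 2 - (69 + F)/(180 + O) (z(F, O) = 2 - (F + 69)/(O + 180) = 2 - (69 + F)/(180 + O))
z(-108, f(13)) - 1*36576 = (291 - 1*(-108) + 2*(-10))/(180 - 10) - 1*36576 = (291 + 108 - 20)/170 - 36576 = (1/170)*379 - 36576 = 379/170 - 36576 = -6217541/170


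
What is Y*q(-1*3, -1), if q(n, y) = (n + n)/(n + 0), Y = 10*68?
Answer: 1360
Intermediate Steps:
Y = 680
q(n, y) = 2 (q(n, y) = (2*n)/n = 2)
Y*q(-1*3, -1) = 680*2 = 1360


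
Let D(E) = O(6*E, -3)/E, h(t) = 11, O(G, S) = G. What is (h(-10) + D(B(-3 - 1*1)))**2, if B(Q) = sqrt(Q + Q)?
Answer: 289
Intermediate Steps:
B(Q) = sqrt(2)*sqrt(Q) (B(Q) = sqrt(2*Q) = sqrt(2)*sqrt(Q))
D(E) = 6 (D(E) = (6*E)/E = 6)
(h(-10) + D(B(-3 - 1*1)))**2 = (11 + 6)**2 = 17**2 = 289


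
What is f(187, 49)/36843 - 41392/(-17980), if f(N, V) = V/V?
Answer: 381255859/165609285 ≈ 2.3021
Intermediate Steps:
f(N, V) = 1
f(187, 49)/36843 - 41392/(-17980) = 1/36843 - 41392/(-17980) = 1*(1/36843) - 41392*(-1/17980) = 1/36843 + 10348/4495 = 381255859/165609285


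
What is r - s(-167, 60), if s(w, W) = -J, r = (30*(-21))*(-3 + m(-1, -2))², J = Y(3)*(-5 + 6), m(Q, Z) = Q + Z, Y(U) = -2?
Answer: -22682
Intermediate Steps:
J = -2 (J = -2*(-5 + 6) = -2*1 = -2)
r = -22680 (r = (30*(-21))*(-3 + (-1 - 2))² = -630*(-3 - 3)² = -630*(-6)² = -630*36 = -22680)
s(w, W) = 2 (s(w, W) = -1*(-2) = 2)
r - s(-167, 60) = -22680 - 1*2 = -22680 - 2 = -22682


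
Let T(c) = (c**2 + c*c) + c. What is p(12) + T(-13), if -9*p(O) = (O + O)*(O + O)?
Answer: 261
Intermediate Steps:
p(O) = -4*O**2/9 (p(O) = -(O + O)*(O + O)/9 = -2*O*2*O/9 = -4*O**2/9)
T(c) = c + 2*c**2 (T(c) = (c**2 + c**2) + c = 2*c**2 + c = c + 2*c**2)
p(12) + T(-13) = -4/9*12**2 - 13*(1 + 2*(-13)) = -4/9*144 - 13*(1 - 26) = -64 - 13*(-25) = -64 + 325 = 261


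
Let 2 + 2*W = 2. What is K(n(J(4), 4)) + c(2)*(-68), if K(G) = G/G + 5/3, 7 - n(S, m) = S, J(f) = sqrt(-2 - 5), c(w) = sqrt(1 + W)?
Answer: -196/3 ≈ -65.333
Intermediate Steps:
W = 0 (W = -1 + (1/2)*2 = -1 + 1 = 0)
c(w) = 1 (c(w) = sqrt(1 + 0) = sqrt(1) = 1)
J(f) = I*sqrt(7) (J(f) = sqrt(-7) = I*sqrt(7))
n(S, m) = 7 - S
K(G) = 8/3 (K(G) = 1 + 5*(1/3) = 1 + 5/3 = 8/3)
K(n(J(4), 4)) + c(2)*(-68) = 8/3 + 1*(-68) = 8/3 - 68 = -196/3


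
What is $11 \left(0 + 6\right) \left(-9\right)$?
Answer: $-594$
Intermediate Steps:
$11 \left(0 + 6\right) \left(-9\right) = 11 \cdot 6 \left(-9\right) = 66 \left(-9\right) = -594$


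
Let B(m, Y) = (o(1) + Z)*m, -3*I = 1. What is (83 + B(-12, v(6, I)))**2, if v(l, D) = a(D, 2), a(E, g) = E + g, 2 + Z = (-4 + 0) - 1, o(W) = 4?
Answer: 14161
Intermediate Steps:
I = -1/3 (I = -1/3*1 = -1/3 ≈ -0.33333)
Z = -7 (Z = -2 + ((-4 + 0) - 1) = -2 + (-4 - 1) = -2 - 5 = -7)
v(l, D) = 2 + D (v(l, D) = D + 2 = 2 + D)
B(m, Y) = -3*m (B(m, Y) = (4 - 7)*m = -3*m)
(83 + B(-12, v(6, I)))**2 = (83 - 3*(-12))**2 = (83 + 36)**2 = 119**2 = 14161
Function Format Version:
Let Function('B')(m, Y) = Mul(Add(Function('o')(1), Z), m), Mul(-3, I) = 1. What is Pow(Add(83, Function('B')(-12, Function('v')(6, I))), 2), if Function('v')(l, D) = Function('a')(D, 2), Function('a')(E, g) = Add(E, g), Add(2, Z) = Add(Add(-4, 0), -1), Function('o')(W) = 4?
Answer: 14161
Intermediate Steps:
I = Rational(-1, 3) (I = Mul(Rational(-1, 3), 1) = Rational(-1, 3) ≈ -0.33333)
Z = -7 (Z = Add(-2, Add(Add(-4, 0), -1)) = Add(-2, Add(-4, -1)) = Add(-2, -5) = -7)
Function('v')(l, D) = Add(2, D) (Function('v')(l, D) = Add(D, 2) = Add(2, D))
Function('B')(m, Y) = Mul(-3, m) (Function('B')(m, Y) = Mul(Add(4, -7), m) = Mul(-3, m))
Pow(Add(83, Function('B')(-12, Function('v')(6, I))), 2) = Pow(Add(83, Mul(-3, -12)), 2) = Pow(Add(83, 36), 2) = Pow(119, 2) = 14161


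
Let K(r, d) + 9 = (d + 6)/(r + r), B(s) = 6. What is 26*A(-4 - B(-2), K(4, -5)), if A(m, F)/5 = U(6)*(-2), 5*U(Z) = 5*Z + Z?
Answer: -1872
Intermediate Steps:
U(Z) = 6*Z/5 (U(Z) = (5*Z + Z)/5 = (6*Z)/5 = 6*Z/5)
K(r, d) = -9 + (6 + d)/(2*r) (K(r, d) = -9 + (d + 6)/(r + r) = -9 + (6 + d)/((2*r)) = -9 + (6 + d)*(1/(2*r)) = -9 + (6 + d)/(2*r))
A(m, F) = -72 (A(m, F) = 5*(((6/5)*6)*(-2)) = 5*((36/5)*(-2)) = 5*(-72/5) = -72)
26*A(-4 - B(-2), K(4, -5)) = 26*(-72) = -1872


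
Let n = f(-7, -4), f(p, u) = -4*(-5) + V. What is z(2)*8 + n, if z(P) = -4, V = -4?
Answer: -16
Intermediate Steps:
f(p, u) = 16 (f(p, u) = -4*(-5) - 4 = 20 - 4 = 16)
n = 16
z(2)*8 + n = -4*8 + 16 = -32 + 16 = -16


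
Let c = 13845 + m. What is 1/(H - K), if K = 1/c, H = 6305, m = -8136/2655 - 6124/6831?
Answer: 27891700721/175857171030760 ≈ 0.00015860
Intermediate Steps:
m = -7981804/2015145 (m = -8136*1/2655 - 6124*1/6831 = -904/295 - 6124/6831 = -7981804/2015145 ≈ -3.9609)
c = 27891700721/2015145 (c = 13845 - 7981804/2015145 = 27891700721/2015145 ≈ 13841.)
K = 2015145/27891700721 (K = 1/(27891700721/2015145) = 2015145/27891700721 ≈ 7.2249e-5)
1/(H - K) = 1/(6305 - 1*2015145/27891700721) = 1/(6305 - 2015145/27891700721) = 1/(175857171030760/27891700721) = 27891700721/175857171030760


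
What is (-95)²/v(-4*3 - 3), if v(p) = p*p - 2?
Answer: 9025/223 ≈ 40.471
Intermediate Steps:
v(p) = -2 + p² (v(p) = p² - 2 = -2 + p²)
(-95)²/v(-4*3 - 3) = (-95)²/(-2 + (-4*3 - 3)²) = 9025/(-2 + (-12 - 3)²) = 9025/(-2 + (-15)²) = 9025/(-2 + 225) = 9025/223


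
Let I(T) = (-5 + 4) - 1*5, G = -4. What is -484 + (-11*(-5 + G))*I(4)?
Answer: -1078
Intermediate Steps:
I(T) = -6 (I(T) = -1 - 5 = -6)
-484 + (-11*(-5 + G))*I(4) = -484 - 11*(-5 - 4)*(-6) = -484 - 11*(-9)*(-6) = -484 + 99*(-6) = -484 - 594 = -1078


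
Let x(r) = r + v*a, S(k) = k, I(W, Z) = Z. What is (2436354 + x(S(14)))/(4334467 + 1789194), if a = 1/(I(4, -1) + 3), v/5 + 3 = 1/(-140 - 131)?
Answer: 660253693/1659512131 ≈ 0.39786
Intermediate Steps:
v = -4070/271 (v = -15 + 5/(-140 - 131) = -15 + 5/(-271) = -15 + 5*(-1/271) = -15 - 5/271 = -4070/271 ≈ -15.018)
a = 1/2 (a = 1/(-1 + 3) = 1/2 ≈ 0.50000)
x(r) = -2035/271 + r (x(r) = r - 4070/271*1/2 = r - 2035/271 = -2035/271 + r)
(2436354 + x(S(14)))/(4334467 + 1789194) = (2436354 + (-2035/271 + 14))/(4334467 + 1789194) = (2436354 + 1759/271)/6123661 = (660253693/271)*(1/6123661) = 660253693/1659512131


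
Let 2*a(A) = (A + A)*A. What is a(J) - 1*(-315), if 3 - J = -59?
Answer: 4159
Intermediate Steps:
J = 62 (J = 3 - 1*(-59) = 3 + 59 = 62)
a(A) = A² (a(A) = ((A + A)*A)/2 = ((2*A)*A)/2 = (2*A²)/2 = A²)
a(J) - 1*(-315) = 62² - 1*(-315) = 3844 + 315 = 4159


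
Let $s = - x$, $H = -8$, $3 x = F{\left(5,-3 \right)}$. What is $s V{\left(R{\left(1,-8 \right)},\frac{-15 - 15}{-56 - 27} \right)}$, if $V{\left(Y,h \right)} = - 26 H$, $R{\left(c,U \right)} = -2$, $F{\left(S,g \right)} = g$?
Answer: $208$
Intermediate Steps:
$x = -1$ ($x = \frac{1}{3} \left(-3\right) = -1$)
$V{\left(Y,h \right)} = 208$ ($V{\left(Y,h \right)} = \left(-26\right) \left(-8\right) = 208$)
$s = 1$ ($s = \left(-1\right) \left(-1\right) = 1$)
$s V{\left(R{\left(1,-8 \right)},\frac{-15 - 15}{-56 - 27} \right)} = 1 \cdot 208 = 208$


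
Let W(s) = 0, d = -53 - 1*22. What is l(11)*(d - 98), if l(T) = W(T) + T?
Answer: -1903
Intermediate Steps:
d = -75 (d = -53 - 22 = -75)
l(T) = T (l(T) = 0 + T = T)
l(11)*(d - 98) = 11*(-75 - 98) = 11*(-173) = -1903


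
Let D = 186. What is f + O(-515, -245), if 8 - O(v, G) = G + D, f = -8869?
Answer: -8802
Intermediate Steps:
O(v, G) = -178 - G (O(v, G) = 8 - (G + 186) = 8 - (186 + G) = 8 + (-186 - G) = -178 - G)
f + O(-515, -245) = -8869 + (-178 - 1*(-245)) = -8869 + (-178 + 245) = -8869 + 67 = -8802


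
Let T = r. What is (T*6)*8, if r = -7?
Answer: -336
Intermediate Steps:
T = -7
(T*6)*8 = -7*6*8 = -42*8 = -336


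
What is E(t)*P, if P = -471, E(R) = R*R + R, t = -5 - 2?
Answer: -19782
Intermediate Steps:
t = -7
E(R) = R + R**2 (E(R) = R**2 + R = R + R**2)
E(t)*P = -7*(1 - 7)*(-471) = -7*(-6)*(-471) = 42*(-471) = -19782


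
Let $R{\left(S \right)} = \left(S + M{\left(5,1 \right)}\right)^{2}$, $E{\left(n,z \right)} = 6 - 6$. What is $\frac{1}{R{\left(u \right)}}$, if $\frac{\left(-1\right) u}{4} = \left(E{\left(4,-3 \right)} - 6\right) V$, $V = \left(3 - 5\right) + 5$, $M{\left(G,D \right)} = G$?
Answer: $\frac{1}{5929} \approx 0.00016866$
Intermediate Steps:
$V = 3$ ($V = -2 + 5 = 3$)
$E{\left(n,z \right)} = 0$ ($E{\left(n,z \right)} = 6 - 6 = 0$)
$u = 72$ ($u = - 4 \left(0 - 6\right) 3 = - 4 \left(\left(-6\right) 3\right) = \left(-4\right) \left(-18\right) = 72$)
$R{\left(S \right)} = \left(5 + S\right)^{2}$ ($R{\left(S \right)} = \left(S + 5\right)^{2} = \left(5 + S\right)^{2}$)
$\frac{1}{R{\left(u \right)}} = \frac{1}{\left(5 + 72\right)^{2}} = \frac{1}{77^{2}} = \frac{1}{5929}$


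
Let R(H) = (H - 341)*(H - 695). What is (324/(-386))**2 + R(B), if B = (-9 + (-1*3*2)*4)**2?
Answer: 10977753532/37249 ≈ 2.9471e+5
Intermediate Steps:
B = 1089 (B = (-9 - 3*2*4)**2 = (-9 - 6*4)**2 = (-9 - 24)**2 = (-33)**2 = 1089)
R(H) = (-695 + H)*(-341 + H) (R(H) = (-341 + H)*(-695 + H) = (-695 + H)*(-341 + H))
(324/(-386))**2 + R(B) = (324/(-386))**2 + (236995 + 1089**2 - 1036*1089) = (324*(-1/386))**2 + (236995 + 1185921 - 1128204) = (-162/193)**2 + 294712 = 26244/37249 + 294712 = 10977753532/37249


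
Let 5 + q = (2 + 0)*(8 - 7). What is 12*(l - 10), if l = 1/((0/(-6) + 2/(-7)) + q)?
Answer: -2844/23 ≈ -123.65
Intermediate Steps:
q = -3 (q = -5 + (2 + 0)*(8 - 7) = -5 + 2*1 = -5 + 2 = -3)
l = -7/23 (l = 1/((0/(-6) + 2/(-7)) - 3) = 1/((0*(-⅙) + 2*(-⅐)) - 3) = 1/((0 - 2/7) - 3) = 1/(-2/7 - 3) = 1/(-23/7) = -7/23 ≈ -0.30435)
12*(l - 10) = 12*(-7/23 - 10) = 12*(-237/23) = -2844/23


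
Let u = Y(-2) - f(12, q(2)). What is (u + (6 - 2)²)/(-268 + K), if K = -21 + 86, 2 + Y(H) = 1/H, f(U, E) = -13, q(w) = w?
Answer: -53/406 ≈ -0.13054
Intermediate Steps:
Y(H) = -2 + 1/H
K = 65
u = 21/2 (u = (-2 + 1/(-2)) - 1*(-13) = (-2 - ½) + 13 = -5/2 + 13 = 21/2 ≈ 10.500)
(u + (6 - 2)²)/(-268 + K) = (21/2 + (6 - 2)²)/(-268 + 65) = (21/2 + 4²)/(-203) = (21/2 + 16)*(-1/203) = (53/2)*(-1/203) = -53/406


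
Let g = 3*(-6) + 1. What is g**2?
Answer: 289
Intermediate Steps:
g = -17 (g = -18 + 1 = -17)
g**2 = (-17)**2 = 289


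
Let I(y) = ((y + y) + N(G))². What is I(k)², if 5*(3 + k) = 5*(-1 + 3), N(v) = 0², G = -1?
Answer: 16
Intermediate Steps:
N(v) = 0
k = -1 (k = -3 + (5*(-1 + 3))/5 = -3 + (5*2)/5 = -3 + (⅕)*10 = -3 + 2 = -1)
I(y) = 4*y² (I(y) = ((y + y) + 0)² = (2*y + 0)² = (2*y)² = 4*y²)
I(k)² = (4*(-1)²)² = (4*1)² = 4² = 16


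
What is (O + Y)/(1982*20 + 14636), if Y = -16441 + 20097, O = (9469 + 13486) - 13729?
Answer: 2147/9046 ≈ 0.23734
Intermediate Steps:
O = 9226 (O = 22955 - 13729 = 9226)
Y = 3656
(O + Y)/(1982*20 + 14636) = (9226 + 3656)/(1982*20 + 14636) = 12882/(39640 + 14636) = 12882/54276 = 12882*(1/54276) = 2147/9046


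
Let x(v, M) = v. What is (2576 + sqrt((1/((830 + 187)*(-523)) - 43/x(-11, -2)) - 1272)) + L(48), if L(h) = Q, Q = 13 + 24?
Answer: 2613 + I*sqrt(4823236242433730)/1950267 ≈ 2613.0 + 35.61*I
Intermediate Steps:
Q = 37
L(h) = 37
(2576 + sqrt((1/((830 + 187)*(-523)) - 43/x(-11, -2)) - 1272)) + L(48) = (2576 + sqrt((1/((830 + 187)*(-523)) - 43/(-11)) - 1272)) + 37 = (2576 + sqrt((-1/523/1017 - 43*(-1/11)) - 1272)) + 37 = (2576 + sqrt(((1/1017)*(-1/523) + 43/11) - 1272)) + 37 = (2576 + sqrt((-1/531891 + 43/11) - 1272)) + 37 = (2576 + sqrt(22871302/5850801 - 1272)) + 37 = (2576 + sqrt(-7419347570/5850801)) + 37 = (2576 + I*sqrt(4823236242433730)/1950267) + 37 = 2613 + I*sqrt(4823236242433730)/1950267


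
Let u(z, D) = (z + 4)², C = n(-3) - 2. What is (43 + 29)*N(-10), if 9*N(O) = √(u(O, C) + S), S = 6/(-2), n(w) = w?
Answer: 8*√33 ≈ 45.956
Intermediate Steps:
C = -5 (C = -3 - 2 = -5)
u(z, D) = (4 + z)²
S = -3 (S = 6*(-½) = -3)
N(O) = √(-3 + (4 + O)²)/9 (N(O) = √((4 + O)² - 3)/9 = √(-3 + (4 + O)²)/9)
(43 + 29)*N(-10) = (43 + 29)*(√(-3 + (4 - 10)²)/9) = 72*(√(-3 + (-6)²)/9) = 72*(√(-3 + 36)/9) = 72*(√33/9) = 8*√33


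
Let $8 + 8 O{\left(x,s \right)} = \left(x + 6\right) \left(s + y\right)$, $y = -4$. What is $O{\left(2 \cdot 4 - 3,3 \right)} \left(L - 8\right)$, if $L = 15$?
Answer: $- \frac{133}{8} \approx -16.625$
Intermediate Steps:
$O{\left(x,s \right)} = -1 + \frac{\left(-4 + s\right) \left(6 + x\right)}{8}$ ($O{\left(x,s \right)} = -1 + \frac{\left(x + 6\right) \left(s - 4\right)}{8} = -1 + \frac{\left(6 + x\right) \left(-4 + s\right)}{8} = -1 + \frac{\left(-4 + s\right) \left(6 + x\right)}{8}$)
$O{\left(2 \cdot 4 - 3,3 \right)} \left(L - 8\right) = \left(-4 - \frac{2 \cdot 4 - 3}{2} + \frac{3}{4} \cdot 3 + \frac{1}{8} \cdot 3 \left(2 \cdot 4 - 3\right)\right) \left(15 - 8\right) = \left(-4 - \frac{8 - 3}{2} + \frac{9}{4} + \frac{1}{8} \cdot 3 \left(8 - 3\right)\right) 7 = \left(-4 - \frac{5}{2} + \frac{9}{4} + \frac{1}{8} \cdot 3 \cdot 5\right) 7 = \left(-4 - \frac{5}{2} + \frac{9}{4} + \frac{15}{8}\right) 7 = \left(- \frac{19}{8}\right) 7 = - \frac{133}{8}$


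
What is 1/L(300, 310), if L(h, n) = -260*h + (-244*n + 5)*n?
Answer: -1/23524850 ≈ -4.2508e-8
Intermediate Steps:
L(h, n) = -260*h + n*(5 - 244*n) (L(h, n) = -260*h + (5 - 244*n)*n = -260*h + n*(5 - 244*n))
1/L(300, 310) = 1/(-260*300 - 244*310² + 5*310) = 1/(-78000 - 244*96100 + 1550) = 1/(-78000 - 23448400 + 1550) = 1/(-23524850) = -1/23524850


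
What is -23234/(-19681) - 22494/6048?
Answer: -50364197/19838448 ≈ -2.5387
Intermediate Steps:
-23234/(-19681) - 22494/6048 = -23234*(-1/19681) - 22494*1/6048 = 23234/19681 - 3749/1008 = -50364197/19838448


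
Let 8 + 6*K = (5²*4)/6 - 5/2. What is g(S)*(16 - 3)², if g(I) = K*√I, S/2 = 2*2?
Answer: 6253*√2/18 ≈ 491.28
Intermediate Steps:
S = 8 (S = 2*(2*2) = 2*4 = 8)
K = 37/36 (K = -4/3 + ((5²*4)/6 - 5/2)/6 = -4/3 + ((25*4)*(⅙) - 5*½)/6 = -4/3 + (100*(⅙) - 5/2)/6 = -4/3 + (50/3 - 5/2)/6 = -4/3 + (⅙)*(85/6) = -4/3 + 85/36 = 37/36 ≈ 1.0278)
g(I) = 37*√I/36
g(S)*(16 - 3)² = (37*√8/36)*(16 - 3)² = (37*(2*√2)/36)*13² = (37*√2/18)*169 = 6253*√2/18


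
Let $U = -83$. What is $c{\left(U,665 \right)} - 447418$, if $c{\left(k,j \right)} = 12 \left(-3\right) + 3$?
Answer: $-447451$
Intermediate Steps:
$c{\left(k,j \right)} = -33$ ($c{\left(k,j \right)} = -36 + 3 = -33$)
$c{\left(U,665 \right)} - 447418 = -33 - 447418 = -447451$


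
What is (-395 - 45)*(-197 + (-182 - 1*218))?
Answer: 262680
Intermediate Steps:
(-395 - 45)*(-197 + (-182 - 1*218)) = -440*(-197 + (-182 - 218)) = -440*(-197 - 400) = -440*(-597) = 262680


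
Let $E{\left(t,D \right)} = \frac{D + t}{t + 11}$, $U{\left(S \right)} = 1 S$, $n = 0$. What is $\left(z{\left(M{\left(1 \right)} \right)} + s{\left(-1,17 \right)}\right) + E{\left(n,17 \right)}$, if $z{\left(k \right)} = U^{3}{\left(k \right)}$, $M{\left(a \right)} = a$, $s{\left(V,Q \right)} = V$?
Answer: $\frac{17}{11} \approx 1.5455$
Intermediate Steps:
$U{\left(S \right)} = S$
$E{\left(t,D \right)} = \frac{D + t}{11 + t}$
$z{\left(k \right)} = k^{3}$
$\left(z{\left(M{\left(1 \right)} \right)} + s{\left(-1,17 \right)}\right) + E{\left(n,17 \right)} = \left(1^{3} - 1\right) + \frac{17 + 0}{11 + 0} = \left(1 - 1\right) + \frac{1}{11} \cdot 17 = 0 + \frac{1}{11} \cdot 17 = 0 + \frac{17}{11} = \frac{17}{11}$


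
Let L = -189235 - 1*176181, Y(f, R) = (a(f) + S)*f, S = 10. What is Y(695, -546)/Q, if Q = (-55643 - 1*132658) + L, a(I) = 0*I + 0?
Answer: -6950/553717 ≈ -0.012552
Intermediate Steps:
a(I) = 0 (a(I) = 0 + 0 = 0)
Y(f, R) = 10*f (Y(f, R) = (0 + 10)*f = 10*f)
L = -365416 (L = -189235 - 176181 = -365416)
Q = -553717 (Q = (-55643 - 1*132658) - 365416 = (-55643 - 132658) - 365416 = -188301 - 365416 = -553717)
Y(695, -546)/Q = (10*695)/(-553717) = 6950*(-1/553717) = -6950/553717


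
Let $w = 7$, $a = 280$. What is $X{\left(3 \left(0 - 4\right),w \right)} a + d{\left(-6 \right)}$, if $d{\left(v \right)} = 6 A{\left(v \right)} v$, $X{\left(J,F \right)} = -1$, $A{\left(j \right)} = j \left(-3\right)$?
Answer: $-928$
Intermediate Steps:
$A{\left(j \right)} = - 3 j$
$d{\left(v \right)} = - 18 v^{2}$ ($d{\left(v \right)} = 6 \left(- 3 v\right) v = - 18 v v = - 18 v^{2}$)
$X{\left(3 \left(0 - 4\right),w \right)} a + d{\left(-6 \right)} = \left(-1\right) 280 - 18 \left(-6\right)^{2} = -280 - 648 = -928$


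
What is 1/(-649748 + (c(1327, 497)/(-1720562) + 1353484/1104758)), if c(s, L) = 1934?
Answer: -475201158499/308760420678274243 ≈ -1.5391e-6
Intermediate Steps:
1/(-649748 + (c(1327, 497)/(-1720562) + 1353484/1104758)) = 1/(-649748 + (1934/(-1720562) + 1353484/1104758)) = 1/(-649748 + (1934*(-1/1720562) + 1353484*(1/1104758))) = 1/(-649748 + (-967/860281 + 676742/552379)) = 1/(-649748 + 581654134009/475201158499) = 1/(-308760420678274243/475201158499) = -475201158499/308760420678274243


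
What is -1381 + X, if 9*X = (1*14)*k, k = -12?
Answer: -4199/3 ≈ -1399.7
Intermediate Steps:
X = -56/3 (X = ((1*14)*(-12))/9 = (14*(-12))/9 = (1/9)*(-168) = -56/3 ≈ -18.667)
-1381 + X = -1381 - 56/3 = -4199/3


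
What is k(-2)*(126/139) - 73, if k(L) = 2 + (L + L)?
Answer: -10399/139 ≈ -74.813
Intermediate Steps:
k(L) = 2 + 2*L
k(-2)*(126/139) - 73 = (2 + 2*(-2))*(126/139) - 73 = (2 - 4)*(126*(1/139)) - 73 = -2*126/139 - 73 = -252/139 - 73 = -10399/139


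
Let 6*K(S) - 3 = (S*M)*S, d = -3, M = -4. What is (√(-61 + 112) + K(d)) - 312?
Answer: -635/2 + √51 ≈ -310.36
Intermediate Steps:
K(S) = ½ - 2*S²/3 (K(S) = ½ + ((S*(-4))*S)/6 = ½ + ((-4*S)*S)/6 = ½ + (-4*S²)/6 = ½ - 2*S²/3)
(√(-61 + 112) + K(d)) - 312 = (√(-61 + 112) + (½ - ⅔*(-3)²)) - 312 = (√51 + (½ - ⅔*9)) - 312 = (√51 + (½ - 6)) - 312 = (√51 - 11/2) - 312 = (-11/2 + √51) - 312 = -635/2 + √51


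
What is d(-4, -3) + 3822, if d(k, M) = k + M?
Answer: 3815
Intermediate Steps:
d(k, M) = M + k
d(-4, -3) + 3822 = (-3 - 4) + 3822 = -7 + 3822 = 3815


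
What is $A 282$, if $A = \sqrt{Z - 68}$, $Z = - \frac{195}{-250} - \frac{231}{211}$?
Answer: $\frac{141 i \sqrt{304144262}}{1055} \approx 2330.8 i$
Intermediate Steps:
$Z = - \frac{3321}{10550}$ ($Z = \left(-195\right) \left(- \frac{1}{250}\right) - \frac{231}{211} = \frac{39}{50} - \frac{231}{211} = - \frac{3321}{10550} \approx -0.31479$)
$A = \frac{i \sqrt{304144262}}{2110}$ ($A = \sqrt{- \frac{3321}{10550} - 68} = \sqrt{- \frac{720721}{10550}} = \frac{i \sqrt{304144262}}{2110} \approx 8.2653 i$)
$A 282 = \frac{i \sqrt{304144262}}{2110} \cdot 282 = \frac{141 i \sqrt{304144262}}{1055}$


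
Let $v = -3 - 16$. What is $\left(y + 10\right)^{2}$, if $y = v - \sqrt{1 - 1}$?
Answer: $81$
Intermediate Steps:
$v = -19$ ($v = -3 - 16 = -19$)
$y = -19$ ($y = -19 - \sqrt{1 - 1} = -19 - \sqrt{0} = -19 - 0 = -19 + 0 = -19$)
$\left(y + 10\right)^{2} = \left(-19 + 10\right)^{2} = \left(-9\right)^{2} = 81$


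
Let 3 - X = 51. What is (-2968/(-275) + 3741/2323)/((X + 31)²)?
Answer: 7923439/184620425 ≈ 0.042917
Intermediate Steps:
X = -48 (X = 3 - 1*51 = 3 - 51 = -48)
(-2968/(-275) + 3741/2323)/((X + 31)²) = (-2968/(-275) + 3741/2323)/((-48 + 31)²) = (-2968*(-1/275) + 3741*(1/2323))/((-17)²) = (2968/275 + 3741/2323)/289 = (7923439/638825)*(1/289) = 7923439/184620425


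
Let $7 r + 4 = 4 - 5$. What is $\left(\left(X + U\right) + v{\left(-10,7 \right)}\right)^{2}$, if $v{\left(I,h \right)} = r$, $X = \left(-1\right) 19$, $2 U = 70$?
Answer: $\frac{11449}{49} \approx 233.65$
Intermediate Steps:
$U = 35$ ($U = \frac{1}{2} \cdot 70 = 35$)
$X = -19$
$r = - \frac{5}{7}$ ($r = - \frac{4}{7} + \frac{4 - 5}{7} = - \frac{4}{7} + \frac{1}{7} \left(-1\right) = - \frac{4}{7} - \frac{1}{7} = - \frac{5}{7} \approx -0.71429$)
$v{\left(I,h \right)} = - \frac{5}{7}$
$\left(\left(X + U\right) + v{\left(-10,7 \right)}\right)^{2} = \left(\left(-19 + 35\right) - \frac{5}{7}\right)^{2} = \left(16 - \frac{5}{7}\right)^{2} = \left(\frac{107}{7}\right)^{2} = \frac{11449}{49}$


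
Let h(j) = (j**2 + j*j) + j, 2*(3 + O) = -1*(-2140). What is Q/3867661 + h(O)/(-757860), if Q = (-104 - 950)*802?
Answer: -1890266184725/586229113092 ≈ -3.2244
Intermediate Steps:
Q = -845308 (Q = -1054*802 = -845308)
O = 1067 (O = -3 + (-1*(-2140))/2 = -3 + (1/2)*2140 = -3 + 1070 = 1067)
h(j) = j + 2*j**2 (h(j) = (j**2 + j**2) + j = 2*j**2 + j = j + 2*j**2)
Q/3867661 + h(O)/(-757860) = -845308/3867661 + (1067*(1 + 2*1067))/(-757860) = -845308*1/3867661 + (1067*(1 + 2134))*(-1/757860) = -845308/3867661 + (1067*2135)*(-1/757860) = -845308/3867661 + 2278045*(-1/757860) = -845308/3867661 - 455609/151572 = -1890266184725/586229113092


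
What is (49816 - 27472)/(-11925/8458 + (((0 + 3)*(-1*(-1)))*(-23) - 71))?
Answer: -188985552/1196045 ≈ -158.01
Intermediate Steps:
(49816 - 27472)/(-11925/8458 + (((0 + 3)*(-1*(-1)))*(-23) - 71)) = 22344/(-11925*1/8458 + ((3*1)*(-23) - 71)) = 22344/(-11925/8458 + (3*(-23) - 71)) = 22344/(-11925/8458 + (-69 - 71)) = 22344/(-11925/8458 - 140) = 22344/(-1196045/8458) = 22344*(-8458/1196045) = -188985552/1196045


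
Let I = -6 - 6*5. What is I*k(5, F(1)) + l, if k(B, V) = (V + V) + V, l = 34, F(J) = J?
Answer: -74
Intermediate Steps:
I = -36 (I = -6 - 30 = -36)
k(B, V) = 3*V (k(B, V) = 2*V + V = 3*V)
I*k(5, F(1)) + l = -108 + 34 = -74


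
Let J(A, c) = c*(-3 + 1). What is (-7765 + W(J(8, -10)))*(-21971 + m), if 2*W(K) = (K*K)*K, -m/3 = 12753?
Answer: 226765950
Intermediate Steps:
J(A, c) = -2*c (J(A, c) = c*(-2) = -2*c)
m = -38259 (m = -3*12753 = -38259)
W(K) = K³/2 (W(K) = ((K*K)*K)/2 = (K²*K)/2 = K³/2)
(-7765 + W(J(8, -10)))*(-21971 + m) = (-7765 + (-2*(-10))³/2)*(-21971 - 38259) = (-7765 + (½)*20³)*(-60230) = (-7765 + (½)*8000)*(-60230) = (-7765 + 4000)*(-60230) = -3765*(-60230) = 226765950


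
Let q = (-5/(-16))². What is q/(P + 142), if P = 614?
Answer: 25/193536 ≈ 0.00012917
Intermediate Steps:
q = 25/256 (q = (-5*(-1/16))² = (5/16)² = 25/256 ≈ 0.097656)
q/(P + 142) = (25/256)/(614 + 142) = (25/256)/756 = (1/756)*(25/256) = 25/193536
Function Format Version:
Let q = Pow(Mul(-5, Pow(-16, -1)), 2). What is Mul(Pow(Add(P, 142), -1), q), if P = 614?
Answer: Rational(25, 193536) ≈ 0.00012917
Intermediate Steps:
q = Rational(25, 256) (q = Pow(Mul(-5, Rational(-1, 16)), 2) = Pow(Rational(5, 16), 2) = Rational(25, 256) ≈ 0.097656)
Mul(Pow(Add(P, 142), -1), q) = Mul(Pow(Add(614, 142), -1), Rational(25, 256)) = Mul(Pow(756, -1), Rational(25, 256)) = Mul(Rational(1, 756), Rational(25, 256)) = Rational(25, 193536)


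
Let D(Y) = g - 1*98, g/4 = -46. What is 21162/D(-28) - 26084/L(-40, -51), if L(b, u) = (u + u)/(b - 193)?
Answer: -143002819/2397 ≈ -59659.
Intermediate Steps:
g = -184 (g = 4*(-46) = -184)
D(Y) = -282 (D(Y) = -184 - 1*98 = -184 - 98 = -282)
L(b, u) = 2*u/(-193 + b) (L(b, u) = (2*u)/(-193 + b) = 2*u/(-193 + b))
21162/D(-28) - 26084/L(-40, -51) = 21162/(-282) - 26084/(2*(-51)/(-193 - 40)) = 21162*(-1/282) - 26084/(2*(-51)/(-233)) = -3527/47 - 26084/(2*(-51)*(-1/233)) = -3527/47 - 26084/102/233 = -3527/47 - 26084*233/102 = -3527/47 - 3038786/51 = -143002819/2397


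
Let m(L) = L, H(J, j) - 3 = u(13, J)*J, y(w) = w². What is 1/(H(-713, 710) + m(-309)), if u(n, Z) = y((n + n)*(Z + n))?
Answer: -1/236174120306 ≈ -4.2342e-12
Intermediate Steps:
u(n, Z) = 4*n²*(Z + n)² (u(n, Z) = ((n + n)*(Z + n))² = ((2*n)*(Z + n))² = (2*n*(Z + n))² = 4*n²*(Z + n)²)
H(J, j) = 3 + 676*J*(13 + J)² (H(J, j) = 3 + (4*13²*(J + 13)²)*J = 3 + (4*169*(13 + J)²)*J = 3 + (676*(13 + J)²)*J = 3 + 676*J*(13 + J)²)
1/(H(-713, 710) + m(-309)) = 1/((3 + 676*(-713)*(13 - 713)²) - 309) = 1/((3 + 676*(-713)*(-700)²) - 309) = 1/((3 + 676*(-713)*490000) - 309) = 1/((3 - 236174120000) - 309) = 1/(-236174119997 - 309) = 1/(-236174120306) = -1/236174120306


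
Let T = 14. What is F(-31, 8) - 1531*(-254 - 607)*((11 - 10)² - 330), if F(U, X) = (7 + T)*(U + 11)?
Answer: -433685259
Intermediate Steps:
F(U, X) = 231 + 21*U (F(U, X) = (7 + 14)*(U + 11) = 21*(11 + U) = 231 + 21*U)
F(-31, 8) - 1531*(-254 - 607)*((11 - 10)² - 330) = (231 + 21*(-31)) - 1531*(-254 - 607)*((11 - 10)² - 330) = (231 - 651) - (-1318191)*(1² - 330) = -420 - (-1318191)*(1 - 330) = -420 - (-1318191)*(-329) = -420 - 1531*283269 = -420 - 433684839 = -433685259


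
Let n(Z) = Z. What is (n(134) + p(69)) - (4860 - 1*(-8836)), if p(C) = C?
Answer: -13493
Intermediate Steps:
(n(134) + p(69)) - (4860 - 1*(-8836)) = (134 + 69) - (4860 - 1*(-8836)) = 203 - (4860 + 8836) = 203 - 1*13696 = 203 - 13696 = -13493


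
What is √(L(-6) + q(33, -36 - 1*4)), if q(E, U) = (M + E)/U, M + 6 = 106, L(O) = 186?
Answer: √73070/20 ≈ 13.516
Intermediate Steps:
M = 100 (M = -6 + 106 = 100)
q(E, U) = (100 + E)/U
√(L(-6) + q(33, -36 - 1*4)) = √(186 + (100 + 33)/(-36 - 1*4)) = √(186 + 133/(-36 - 4)) = √(186 + 133/(-40)) = √(186 - 1/40*133) = √(186 - 133/40) = √(7307/40) = √73070/20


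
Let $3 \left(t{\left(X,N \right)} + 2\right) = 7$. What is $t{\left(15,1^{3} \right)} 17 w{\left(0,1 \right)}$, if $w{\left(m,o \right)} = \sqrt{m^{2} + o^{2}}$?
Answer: $\frac{17}{3} \approx 5.6667$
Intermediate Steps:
$t{\left(X,N \right)} = \frac{1}{3}$ ($t{\left(X,N \right)} = -2 + \frac{1}{3} \cdot 7 = -2 + \frac{7}{3} = \frac{1}{3}$)
$t{\left(15,1^{3} \right)} 17 w{\left(0,1 \right)} = \frac{17 \sqrt{0^{2} + 1^{2}}}{3} = \frac{17 \sqrt{0 + 1}}{3} = \frac{17 \sqrt{1}}{3} = \frac{17 \cdot 1}{3} = \frac{1}{3} \cdot 17 = \frac{17}{3}$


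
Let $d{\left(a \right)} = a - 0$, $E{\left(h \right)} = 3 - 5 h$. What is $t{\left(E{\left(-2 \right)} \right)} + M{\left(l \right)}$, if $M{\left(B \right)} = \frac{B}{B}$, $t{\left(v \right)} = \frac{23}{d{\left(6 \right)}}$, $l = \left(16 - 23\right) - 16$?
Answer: $\frac{29}{6} \approx 4.8333$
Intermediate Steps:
$d{\left(a \right)} = a$ ($d{\left(a \right)} = a + 0 = a$)
$l = -23$ ($l = -7 - 16 = -23$)
$t{\left(v \right)} = \frac{23}{6}$
$M{\left(B \right)} = 1$
$t{\left(E{\left(-2 \right)} \right)} + M{\left(l \right)} = \frac{23}{6} + 1 = \frac{29}{6}$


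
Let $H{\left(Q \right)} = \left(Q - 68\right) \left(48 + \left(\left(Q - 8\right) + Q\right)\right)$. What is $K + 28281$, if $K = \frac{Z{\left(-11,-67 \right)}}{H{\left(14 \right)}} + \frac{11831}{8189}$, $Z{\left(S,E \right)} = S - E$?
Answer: $\frac{106306610137}{3758751} \approx 28282.0$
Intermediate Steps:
$H{\left(Q \right)} = \left(-68 + Q\right) \left(40 + 2 Q\right)$ ($H{\left(Q \right)} = \left(-68 + Q\right) \left(48 + \left(\left(-8 + Q\right) + Q\right)\right) = \left(-68 + Q\right) \left(48 + \left(-8 + 2 Q\right)\right) = \left(-68 + Q\right) \left(40 + 2 Q\right)$)
$K = \frac{5373106}{3758751}$ ($K = \frac{-11 - -67}{-2720 - 1344 + 2 \cdot 14^{2}} + \frac{11831}{8189} = \frac{-11 + 67}{-2720 - 1344 + 2 \cdot 196} + 11831 \cdot \frac{1}{8189} = \frac{56}{-2720 - 1344 + 392} + \frac{11831}{8189} = \frac{56}{-3672} + \frac{11831}{8189} = 56 \left(- \frac{1}{3672}\right) + \frac{11831}{8189} = - \frac{7}{459} + \frac{11831}{8189} = \frac{5373106}{3758751} \approx 1.4295$)
$K + 28281 = \frac{5373106}{3758751} + 28281 = \frac{106306610137}{3758751}$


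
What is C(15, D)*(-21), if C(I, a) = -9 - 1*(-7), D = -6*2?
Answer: 42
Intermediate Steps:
D = -12
C(I, a) = -2 (C(I, a) = -9 + 7 = -2)
C(15, D)*(-21) = -2*(-21) = 42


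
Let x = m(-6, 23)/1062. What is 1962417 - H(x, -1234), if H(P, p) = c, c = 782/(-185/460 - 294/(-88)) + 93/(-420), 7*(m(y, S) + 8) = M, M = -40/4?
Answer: 408480620277/208180 ≈ 1.9622e+6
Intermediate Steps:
M = -10 (M = -40*¼ = -10)
m(y, S) = -66/7 (m(y, S) = -8 + (⅐)*(-10) = -8 - 10/7 = -66/7)
x = -11/1239 (x = -66/7/1062 = -66/7*1/1062 = -11/1239 ≈ -0.0088781)
c = 55350783/208180 (c = 782/(-185*1/460 - 294*(-1/88)) + 93*(-1/420) = 782/(-37/92 + 147/44) - 31/140 = 782/(1487/506) - 31/140 = 782*(506/1487) - 31/140 = 395692/1487 - 31/140 = 55350783/208180 ≈ 265.88)
H(P, p) = 55350783/208180
1962417 - H(x, -1234) = 1962417 - 1*55350783/208180 = 1962417 - 55350783/208180 = 408480620277/208180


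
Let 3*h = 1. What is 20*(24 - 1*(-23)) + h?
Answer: 2821/3 ≈ 940.33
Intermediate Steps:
h = 1/3 (h = (1/3)*1 = 1/3 ≈ 0.33333)
20*(24 - 1*(-23)) + h = 20*(24 - 1*(-23)) + 1/3 = 20*(24 + 23) + 1/3 = 20*47 + 1/3 = 940 + 1/3 = 2821/3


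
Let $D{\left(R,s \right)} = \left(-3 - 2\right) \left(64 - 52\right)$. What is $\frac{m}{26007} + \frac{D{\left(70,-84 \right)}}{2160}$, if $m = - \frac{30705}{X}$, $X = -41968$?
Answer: $- \frac{90863033}{3274385328} \approx -0.02775$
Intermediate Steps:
$D{\left(R,s \right)} = -60$ ($D{\left(R,s \right)} = \left(-5\right) 12 = -60$)
$m = \frac{30705}{41968}$ ($m = - \frac{30705}{-41968} = \left(-30705\right) \left(- \frac{1}{41968}\right) = \frac{30705}{41968} \approx 0.73163$)
$\frac{m}{26007} + \frac{D{\left(70,-84 \right)}}{2160} = \frac{30705}{41968 \cdot 26007} - \frac{60}{2160} = \frac{30705}{41968} \cdot \frac{1}{26007} - \frac{1}{36} = \frac{10235}{363820592} - \frac{1}{36} = - \frac{90863033}{3274385328}$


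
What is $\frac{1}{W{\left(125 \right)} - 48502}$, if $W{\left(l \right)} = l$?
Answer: $- \frac{1}{48377} \approx -2.0671 \cdot 10^{-5}$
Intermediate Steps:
$\frac{1}{W{\left(125 \right)} - 48502} = \frac{1}{125 - 48502} = \frac{1}{-48377} = - \frac{1}{48377}$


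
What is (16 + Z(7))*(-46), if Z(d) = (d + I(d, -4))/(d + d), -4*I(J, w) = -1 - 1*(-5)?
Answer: -5290/7 ≈ -755.71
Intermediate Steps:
I(J, w) = -1 (I(J, w) = -(-1 - 1*(-5))/4 = -(-1 + 5)/4 = -¼*4 = -1)
Z(d) = (-1 + d)/(2*d) (Z(d) = (d - 1)/(d + d) = (-1 + d)/((2*d)) = (-1 + d)*(1/(2*d)) = (-1 + d)/(2*d))
(16 + Z(7))*(-46) = (16 + (½)*(-1 + 7)/7)*(-46) = (16 + (½)*(⅐)*6)*(-46) = (16 + 3/7)*(-46) = (115/7)*(-46) = -5290/7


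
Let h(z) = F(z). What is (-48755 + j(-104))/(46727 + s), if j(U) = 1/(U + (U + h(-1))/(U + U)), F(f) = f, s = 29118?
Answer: -1049549093/1632715315 ≈ -0.64282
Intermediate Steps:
h(z) = z
j(U) = 1/(U + (-1 + U)/(2*U)) (j(U) = 1/(U + (U - 1)/(U + U)) = 1/(U + (-1 + U)/((2*U))) = 1/(U + (-1 + U)*(1/(2*U))) = 1/(U + (-1 + U)/(2*U)))
(-48755 + j(-104))/(46727 + s) = (-48755 + 2*(-104)/(-1 - 104 + 2*(-104)**2))/(46727 + 29118) = (-48755 + 2*(-104)/(-1 - 104 + 2*10816))/75845 = (-48755 + 2*(-104)/(-1 - 104 + 21632))*(1/75845) = (-48755 + 2*(-104)/21527)*(1/75845) = (-48755 + 2*(-104)*(1/21527))*(1/75845) = (-48755 - 208/21527)*(1/75845) = -1049549093/21527*1/75845 = -1049549093/1632715315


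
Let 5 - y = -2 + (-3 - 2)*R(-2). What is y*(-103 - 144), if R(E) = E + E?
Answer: 3211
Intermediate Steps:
R(E) = 2*E
y = -13 (y = 5 - (-2 + (-3 - 2)*(2*(-2))) = 5 - (-2 - 5*(-4)) = 5 - (-2 + 20) = 5 - 1*18 = 5 - 18 = -13)
y*(-103 - 144) = -13*(-103 - 144) = -13*(-247) = 3211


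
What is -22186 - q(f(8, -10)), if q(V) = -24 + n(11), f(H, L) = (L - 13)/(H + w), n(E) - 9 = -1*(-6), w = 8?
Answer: -22177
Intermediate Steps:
n(E) = 15 (n(E) = 9 - 1*(-6) = 9 + 6 = 15)
f(H, L) = (-13 + L)/(8 + H) (f(H, L) = (L - 13)/(H + 8) = (-13 + L)/(8 + H))
q(V) = -9 (q(V) = -24 + 15 = -9)
-22186 - q(f(8, -10)) = -22186 - 1*(-9) = -22186 + 9 = -22177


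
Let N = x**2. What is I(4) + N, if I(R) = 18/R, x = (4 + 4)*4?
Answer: 2057/2 ≈ 1028.5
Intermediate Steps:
x = 32 (x = 8*4 = 32)
N = 1024 (N = 32**2 = 1024)
I(4) + N = 18/4 + 1024 = 18*(1/4) + 1024 = 9/2 + 1024 = 2057/2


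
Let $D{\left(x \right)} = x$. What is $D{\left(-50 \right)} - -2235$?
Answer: $2185$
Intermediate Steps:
$D{\left(-50 \right)} - -2235 = -50 - -2235 = -50 + 2235 = 2185$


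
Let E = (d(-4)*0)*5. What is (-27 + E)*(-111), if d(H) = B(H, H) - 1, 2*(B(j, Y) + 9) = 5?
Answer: 2997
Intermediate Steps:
B(j, Y) = -13/2 (B(j, Y) = -9 + (1/2)*5 = -9 + 5/2 = -13/2)
d(H) = -15/2 (d(H) = -13/2 - 1 = -15/2)
E = 0 (E = -15/2*0*5 = 0*5 = 0)
(-27 + E)*(-111) = (-27 + 0)*(-111) = -27*(-111) = 2997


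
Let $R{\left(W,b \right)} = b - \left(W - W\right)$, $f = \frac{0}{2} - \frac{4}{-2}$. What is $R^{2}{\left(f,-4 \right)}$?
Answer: $16$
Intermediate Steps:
$f = 2$ ($f = 0 \cdot \frac{1}{2} - -2 = 0 + 2 = 2$)
$R{\left(W,b \right)} = b$ ($R{\left(W,b \right)} = b - 0 = b + 0 = b$)
$R^{2}{\left(f,-4 \right)} = \left(-4\right)^{2} = 16$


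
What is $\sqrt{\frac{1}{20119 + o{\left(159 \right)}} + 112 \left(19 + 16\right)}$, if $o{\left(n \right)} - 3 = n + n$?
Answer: $\frac{\sqrt{409437733110}}{10220} \approx 62.61$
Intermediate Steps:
$o{\left(n \right)} = 3 + 2 n$ ($o{\left(n \right)} = 3 + \left(n + n\right) = 3 + 2 n$)
$\sqrt{\frac{1}{20119 + o{\left(159 \right)}} + 112 \left(19 + 16\right)} = \sqrt{\frac{1}{20119 + \left(3 + 2 \cdot 159\right)} + 112 \left(19 + 16\right)} = \sqrt{\frac{1}{20119 + \left(3 + 318\right)} + 112 \cdot 35} = \sqrt{\frac{1}{20119 + 321} + 3920} = \sqrt{\frac{1}{20440} + 3920} = \sqrt{\frac{80124801}{20440}} = \frac{\sqrt{409437733110}}{10220}$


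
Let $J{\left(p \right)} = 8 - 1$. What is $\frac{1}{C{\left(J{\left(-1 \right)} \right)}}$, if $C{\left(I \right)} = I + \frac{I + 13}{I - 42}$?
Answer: $\frac{7}{45} \approx 0.15556$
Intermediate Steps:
$J{\left(p \right)} = 7$ ($J{\left(p \right)} = 8 - 1 = 7$)
$C{\left(I \right)} = I + \frac{13 + I}{-42 + I}$ ($C{\left(I \right)} = I + \frac{13 + I}{I - 42} = I + \frac{13 + I}{-42 + I}$)
$\frac{1}{C{\left(J{\left(-1 \right)} \right)}} = \frac{1}{\frac{1}{-42 + 7} \left(13 + 7^{2} - 287\right)} = \frac{1}{\frac{1}{-35} \left(13 + 49 - 287\right)} = \frac{1}{\left(- \frac{1}{35}\right) \left(-225\right)} = \frac{1}{\frac{45}{7}} = \frac{7}{45}$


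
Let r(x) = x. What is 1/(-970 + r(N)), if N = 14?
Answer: -1/956 ≈ -0.0010460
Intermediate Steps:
1/(-970 + r(N)) = 1/(-970 + 14) = 1/(-956) = -1/956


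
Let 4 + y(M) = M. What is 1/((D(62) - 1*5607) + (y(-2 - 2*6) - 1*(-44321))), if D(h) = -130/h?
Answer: 31/1199511 ≈ 2.5844e-5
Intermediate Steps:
y(M) = -4 + M
1/((D(62) - 1*5607) + (y(-2 - 2*6) - 1*(-44321))) = 1/((-130/62 - 1*5607) + ((-4 + (-2 - 2*6)) - 1*(-44321))) = 1/((-130*1/62 - 5607) + ((-4 + (-2 - 12)) + 44321)) = 1/((-65/31 - 5607) + ((-4 - 14) + 44321)) = 1/(-173882/31 + (-18 + 44321)) = 1/(-173882/31 + 44303) = 1/(1199511/31) = 31/1199511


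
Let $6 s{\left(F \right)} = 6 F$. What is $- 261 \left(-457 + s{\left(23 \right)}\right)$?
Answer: $113274$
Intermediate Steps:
$s{\left(F \right)} = F$ ($s{\left(F \right)} = \frac{6 F}{6} = F$)
$- 261 \left(-457 + s{\left(23 \right)}\right) = - 261 \left(-457 + 23\right) = \left(-261\right) \left(-434\right) = 113274$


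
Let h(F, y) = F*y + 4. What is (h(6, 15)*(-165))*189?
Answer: -2931390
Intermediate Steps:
h(F, y) = 4 + F*y
(h(6, 15)*(-165))*189 = ((4 + 6*15)*(-165))*189 = ((4 + 90)*(-165))*189 = (94*(-165))*189 = -15510*189 = -2931390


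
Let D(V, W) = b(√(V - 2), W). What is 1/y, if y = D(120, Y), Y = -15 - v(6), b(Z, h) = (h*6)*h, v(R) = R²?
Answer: 1/15606 ≈ 6.4078e-5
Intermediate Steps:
b(Z, h) = 6*h² (b(Z, h) = (6*h)*h = 6*h²)
Y = -51 (Y = -15 - 1*6² = -15 - 1*36 = -15 - 36 = -51)
D(V, W) = 6*W²
y = 15606 (y = 6*(-51)² = 6*2601 = 15606)
1/y = 1/15606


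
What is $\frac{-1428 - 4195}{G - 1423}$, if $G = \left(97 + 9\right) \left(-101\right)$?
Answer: $\frac{5623}{12129} \approx 0.4636$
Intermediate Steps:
$G = -10706$ ($G = 106 \left(-101\right) = -10706$)
$\frac{-1428 - 4195}{G - 1423} = \frac{-1428 - 4195}{-10706 - 1423} = - \frac{5623}{-12129} = \left(-5623\right) \left(- \frac{1}{12129}\right) = \frac{5623}{12129}$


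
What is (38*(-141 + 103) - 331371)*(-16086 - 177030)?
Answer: 64271901540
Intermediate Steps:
(38*(-141 + 103) - 331371)*(-16086 - 177030) = (38*(-38) - 331371)*(-193116) = (-1444 - 331371)*(-193116) = -332815*(-193116) = 64271901540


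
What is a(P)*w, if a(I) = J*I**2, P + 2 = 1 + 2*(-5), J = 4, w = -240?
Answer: -116160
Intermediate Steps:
P = -11 (P = -2 + (1 + 2*(-5)) = -2 + (1 - 10) = -2 - 9 = -11)
a(I) = 4*I**2
a(P)*w = (4*(-11)**2)*(-240) = (4*121)*(-240) = 484*(-240) = -116160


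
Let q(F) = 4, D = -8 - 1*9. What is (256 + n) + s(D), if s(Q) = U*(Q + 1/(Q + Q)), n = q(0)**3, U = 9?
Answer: 5669/34 ≈ 166.74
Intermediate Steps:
D = -17 (D = -8 - 9 = -17)
n = 64 (n = 4**3 = 64)
s(Q) = 9*Q + 9/(2*Q) (s(Q) = 9*(Q + 1/(Q + Q)) = 9*(Q + 1/(2*Q)) = 9*Q + 9/(2*Q))
(256 + n) + s(D) = (256 + 64) + (9*(-17) + (9/2)/(-17)) = 320 + (-153 + (9/2)*(-1/17)) = 320 + (-153 - 9/34) = 320 - 5211/34 = 5669/34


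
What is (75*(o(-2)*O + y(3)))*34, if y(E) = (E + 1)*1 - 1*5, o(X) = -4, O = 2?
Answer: -22950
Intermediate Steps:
y(E) = -4 + E (y(E) = (1 + E)*1 - 5 = (1 + E) - 5 = -4 + E)
(75*(o(-2)*O + y(3)))*34 = (75*(-4*2 + (-4 + 3)))*34 = (75*(-8 - 1))*34 = (75*(-9))*34 = -675*34 = -22950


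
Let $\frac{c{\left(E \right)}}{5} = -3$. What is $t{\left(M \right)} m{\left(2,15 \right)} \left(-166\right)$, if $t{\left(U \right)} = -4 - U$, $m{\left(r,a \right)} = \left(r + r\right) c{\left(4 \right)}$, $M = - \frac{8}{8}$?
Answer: $-29880$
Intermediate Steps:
$c{\left(E \right)} = -15$ ($c{\left(E \right)} = 5 \left(-3\right) = -15$)
$M = -1$ ($M = \left(-8\right) \frac{1}{8} = -1$)
$m{\left(r,a \right)} = - 30 r$ ($m{\left(r,a \right)} = \left(r + r\right) \left(-15\right) = 2 r \left(-15\right) = - 30 r$)
$t{\left(M \right)} m{\left(2,15 \right)} \left(-166\right) = \left(-4 - -1\right) \left(\left(-30\right) 2\right) \left(-166\right) = \left(-4 + 1\right) \left(-60\right) \left(-166\right) = \left(-3\right) \left(-60\right) \left(-166\right) = 180 \left(-166\right) = -29880$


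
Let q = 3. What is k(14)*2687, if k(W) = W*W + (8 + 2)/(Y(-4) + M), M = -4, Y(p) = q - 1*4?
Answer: 521278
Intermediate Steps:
Y(p) = -1 (Y(p) = 3 - 1*4 = 3 - 4 = -1)
k(W) = -2 + W**2 (k(W) = W*W + (8 + 2)/(-1 - 4) = W**2 + 10/(-5) = W**2 + 10*(-1/5) = W**2 - 2 = -2 + W**2)
k(14)*2687 = (-2 + 14**2)*2687 = (-2 + 196)*2687 = 194*2687 = 521278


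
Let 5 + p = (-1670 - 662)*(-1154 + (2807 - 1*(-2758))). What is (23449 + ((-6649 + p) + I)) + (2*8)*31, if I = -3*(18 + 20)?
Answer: -10269275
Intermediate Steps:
p = -10286457 (p = -5 + (-1670 - 662)*(-1154 + (2807 - 1*(-2758))) = -5 - 2332*(-1154 + (2807 + 2758)) = -5 - 2332*(-1154 + 5565) = -5 - 2332*4411 = -5 - 10286452 = -10286457)
I = -114 (I = -3*38 = -114)
(23449 + ((-6649 + p) + I)) + (2*8)*31 = (23449 + ((-6649 - 10286457) - 114)) + (2*8)*31 = (23449 + (-10293106 - 114)) + 16*31 = (23449 - 10293220) + 496 = -10269771 + 496 = -10269275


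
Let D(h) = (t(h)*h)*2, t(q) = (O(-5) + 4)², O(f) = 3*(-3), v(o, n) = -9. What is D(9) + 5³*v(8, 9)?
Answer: -675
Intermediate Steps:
O(f) = -9
t(q) = 25 (t(q) = (-9 + 4)² = (-5)² = 25)
D(h) = 50*h (D(h) = (25*h)*2 = 50*h)
D(9) + 5³*v(8, 9) = 50*9 + 5³*(-9) = 450 + 125*(-9) = 450 - 1125 = -675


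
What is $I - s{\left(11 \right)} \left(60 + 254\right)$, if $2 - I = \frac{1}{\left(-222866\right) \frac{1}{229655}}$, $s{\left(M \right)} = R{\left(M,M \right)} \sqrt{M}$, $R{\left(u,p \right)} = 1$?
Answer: $\frac{675387}{222866} - 314 \sqrt{11} \approx -1038.4$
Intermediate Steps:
$s{\left(M \right)} = \sqrt{M}$ ($s{\left(M \right)} = 1 \sqrt{M} = \sqrt{M}$)
$I = \frac{675387}{222866}$ ($I = 2 - \frac{1}{\left(-222866\right) \frac{1}{229655}} = 2 - \frac{1}{- \frac{222866}{229655}} = 2 - - \frac{229655}{222866} = 2 + \frac{229655}{222866} = \frac{675387}{222866} \approx 3.0305$)
$I - s{\left(11 \right)} \left(60 + 254\right) = \frac{675387}{222866} - \sqrt{11} \left(60 + 254\right) = \frac{675387}{222866} - \sqrt{11} \cdot 314 = \frac{675387}{222866} - 314 \sqrt{11}$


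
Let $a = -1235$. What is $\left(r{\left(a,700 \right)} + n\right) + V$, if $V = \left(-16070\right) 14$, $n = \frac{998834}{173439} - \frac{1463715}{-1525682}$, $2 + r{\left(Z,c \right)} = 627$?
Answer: $- \frac{59365418090772617}{264612760398} \approx -2.2435 \cdot 10^{5}$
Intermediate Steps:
$r{\left(Z,c \right)} = 625$ ($r{\left(Z,c \right)} = -2 + 627 = 625$)
$n = \frac{1777768320673}{264612760398}$ ($n = 998834 \cdot \frac{1}{173439} - - \frac{1463715}{1525682} = \frac{998834}{173439} + \frac{1463715}{1525682} = \frac{1777768320673}{264612760398} \approx 6.7184$)
$V = -224980$
$\left(r{\left(a,700 \right)} + n\right) + V = \left(625 + \frac{1777768320673}{264612760398}\right) - 224980 = \frac{167160743569423}{264612760398} - 224980 = - \frac{59365418090772617}{264612760398}$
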